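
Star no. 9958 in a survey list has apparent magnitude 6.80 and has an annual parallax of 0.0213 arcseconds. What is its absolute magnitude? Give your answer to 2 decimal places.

M ≈ 3.44

d = 1/p = 1/0.0213″ = 46.95 pc
5 log₁₀(d/10 pc) = 5 log₁₀(46.95) − 5 = 3.358
M = m − 5 log₁₀(d/10) = 6.80 − 3.358 = 3.442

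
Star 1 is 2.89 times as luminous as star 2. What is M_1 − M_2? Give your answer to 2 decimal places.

Pogson: ΔM = −2.5 log₁₀(ratio) = −2.5 log₁₀(2.89) = −2.5 × 0.4609 = -1.152
Star 1 is brighter, so it has the smaller magnitude: the difference is negative.

M_1 − M_2 ≈ -1.15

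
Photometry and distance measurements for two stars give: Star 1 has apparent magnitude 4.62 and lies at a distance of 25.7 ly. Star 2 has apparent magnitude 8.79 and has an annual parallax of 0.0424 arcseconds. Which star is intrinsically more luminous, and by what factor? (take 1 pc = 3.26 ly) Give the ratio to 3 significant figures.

Star 1: d = 25.7 ly / 3.26 = 7.883 pc
Star 1: M = m − 5 log₁₀ d + 5 = 4.62 − 5·0.8967 + 5 = 5.136
Star 2: d = 1/p = 1/0.0424″ = 23.58 pc
Star 2: M = m − 5 log₁₀ d + 5 = 8.79 − 5·1.3726 + 5 = 6.927
ΔM = M_1 − M_2 = 5.136 − (6.927) = -1.790; smaller M is more luminous → Star 1.
L ratio = 10^(0.4 |ΔM|) = 10^0.716 = 5.202

Star 1 is more luminous, by a factor of 5.20.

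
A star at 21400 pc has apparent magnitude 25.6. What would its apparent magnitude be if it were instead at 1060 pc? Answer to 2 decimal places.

m ≈ 19.07

Flux ∝ 1/d², so Δm = 5 log₁₀(d₂/d₁) = 5 log₁₀(1060/21400) = -6.526
m₂ = m₁ + Δm = 25.6 + (-6.526) = 19.074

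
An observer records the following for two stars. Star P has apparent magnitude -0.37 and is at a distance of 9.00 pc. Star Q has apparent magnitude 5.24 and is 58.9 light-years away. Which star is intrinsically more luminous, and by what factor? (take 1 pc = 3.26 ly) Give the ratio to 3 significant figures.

Star P: M = m − 5 log₁₀ d + 5 = -0.37 − 5·0.9542 + 5 = -0.141
Star Q: d = 58.9 ly / 3.26 = 18.07 pc
Star Q: M = m − 5 log₁₀ d + 5 = 5.24 − 5·1.2569 + 5 = 3.956
ΔM = M_P − M_Q = -0.141 − (3.956) = -4.097; smaller M is more luminous → Star P.
L ratio = 10^(0.4 |ΔM|) = 10^1.639 = 43.52

Star P is more luminous, by a factor of 43.5.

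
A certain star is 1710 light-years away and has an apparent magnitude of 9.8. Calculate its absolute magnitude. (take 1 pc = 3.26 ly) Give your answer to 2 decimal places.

d = 1710 ly / 3.26 = 524.5 pc
5 log₁₀(d/10 pc) = 5 log₁₀(524.5) − 5 = 8.599
M = m − 5 log₁₀(d/10) = 9.8 − 8.599 = 1.201

M ≈ 1.20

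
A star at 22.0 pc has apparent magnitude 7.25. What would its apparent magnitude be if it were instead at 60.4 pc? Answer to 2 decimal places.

m ≈ 9.44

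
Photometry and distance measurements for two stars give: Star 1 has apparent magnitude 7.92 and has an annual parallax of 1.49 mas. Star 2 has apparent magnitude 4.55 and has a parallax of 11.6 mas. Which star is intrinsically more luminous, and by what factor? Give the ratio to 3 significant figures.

Star 1 is more luminous, by a factor of 2.72.

Star 1: p = 1.49 mas = 1.49×10^-3″ → d = 1/p = 671.1 pc
Star 1: M = m − 5 log₁₀ d + 5 = 7.92 − 5·2.8268 + 5 = -1.214
Star 2: p = 11.6 mas = 0.0116″ → d = 1/p = 86.21 pc
Star 2: M = m − 5 log₁₀ d + 5 = 4.55 − 5·1.9355 + 5 = -0.128
ΔM = M_1 − M_2 = -1.214 − (-0.128) = -1.086; smaller M is more luminous → Star 1.
L ratio = 10^(0.4 |ΔM|) = 10^0.435 = 2.720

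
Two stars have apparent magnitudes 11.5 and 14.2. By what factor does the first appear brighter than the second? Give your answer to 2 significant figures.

12

Δm = 11.5 − (14.2) = -2.7
Flux ratio = 10^(−0.4 Δm) = 10^(−0.4 × -2.7) = 10^1.080 = 12.02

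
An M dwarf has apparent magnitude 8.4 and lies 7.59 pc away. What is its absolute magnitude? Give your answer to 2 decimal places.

M ≈ 9.00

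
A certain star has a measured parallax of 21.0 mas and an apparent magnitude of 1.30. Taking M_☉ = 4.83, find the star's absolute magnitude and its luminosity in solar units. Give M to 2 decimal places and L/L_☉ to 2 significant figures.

d = 1/p = 1000/21.0 mas = 47.62 pc
M = m − 5 log₁₀ d + 5 = 1.30 − 5·1.6778 + 5 = -2.089
M − M_☉ = -2.089 − 4.83 = -6.919
L/L_☉ = 10^(−0.4 × -6.919) = 585.5

M ≈ -2.09; L/L_☉ ≈ 590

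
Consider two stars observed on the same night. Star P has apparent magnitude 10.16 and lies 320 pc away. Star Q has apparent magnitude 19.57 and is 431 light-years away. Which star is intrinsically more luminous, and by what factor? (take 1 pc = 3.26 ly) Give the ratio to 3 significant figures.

Star P: M = m − 5 log₁₀ d + 5 = 10.16 − 5·2.5051 + 5 = 2.634
Star Q: d = 431 ly / 3.26 = 132.2 pc
Star Q: M = m − 5 log₁₀ d + 5 = 19.57 − 5·2.1213 + 5 = 13.964
ΔM = M_P − M_Q = 2.634 − (13.964) = -11.329; smaller M is more luminous → Star P.
L ratio = 10^(0.4 |ΔM|) = 10^4.532 = 34020

Star P is more luminous, by a factor of 34000.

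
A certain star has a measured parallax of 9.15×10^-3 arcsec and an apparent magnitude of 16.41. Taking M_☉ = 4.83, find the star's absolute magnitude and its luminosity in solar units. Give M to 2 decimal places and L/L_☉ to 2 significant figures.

M ≈ 11.22; L/L_☉ ≈ 2.8×10^-3

d = 1/p = 1/9.15×10^-3″ = 109.3 pc
M = m − 5 log₁₀ d + 5 = 16.41 − 5·2.0386 + 5 = 11.217
M − M_☉ = 11.217 − 4.83 = 6.387
L/L_☉ = 10^(−0.4 × 6.387) = 2.787×10^-3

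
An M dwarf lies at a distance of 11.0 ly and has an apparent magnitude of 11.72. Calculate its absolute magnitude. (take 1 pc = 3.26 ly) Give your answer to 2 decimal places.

M ≈ 14.08

d = 11.0 ly / 3.26 = 3.374 pc
5 log₁₀(d/10 pc) = 5 log₁₀(3.374) − 5 = -2.359
M = m − 5 log₁₀(d/10) = 11.72 + 2.359 = 14.079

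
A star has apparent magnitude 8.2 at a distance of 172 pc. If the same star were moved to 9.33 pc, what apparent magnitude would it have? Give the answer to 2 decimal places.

m ≈ 1.87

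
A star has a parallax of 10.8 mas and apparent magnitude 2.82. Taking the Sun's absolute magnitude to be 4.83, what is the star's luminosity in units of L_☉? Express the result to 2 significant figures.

L/L_☉ ≈ 550

d = 1/p = 1000/10.8 mas = 92.59 pc
M = m − 5 log₁₀ d + 5 = 2.82 − 5·1.9666 + 5 = -2.013
M − M_☉ = -2.013 − 4.83 = -6.843
L/L_☉ = 10^(−0.4 × -6.843) = 545.9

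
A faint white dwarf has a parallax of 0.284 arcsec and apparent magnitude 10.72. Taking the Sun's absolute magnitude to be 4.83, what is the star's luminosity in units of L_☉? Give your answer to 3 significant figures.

d = 1/p = 1/0.284″ = 3.521 pc
M = m − 5 log₁₀ d + 5 = 10.72 − 5·0.5467 + 5 = 12.987
M − M_☉ = 12.987 − 4.83 = 8.157
L/L_☉ = 10^(−0.4 × 8.157) = 5.462×10^-4

L/L_☉ ≈ 5.46×10^-4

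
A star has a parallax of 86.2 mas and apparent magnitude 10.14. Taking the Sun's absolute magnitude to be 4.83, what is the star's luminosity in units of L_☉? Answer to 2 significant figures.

L/L_☉ ≈ 0.010

d = 1/p = 1000/86.2 mas = 11.60 pc
M = m − 5 log₁₀ d + 5 = 10.14 − 5·1.0645 + 5 = 9.818
M − M_☉ = 9.818 − 4.83 = 4.988
L/L_☉ = 10^(−0.4 × 4.988) = 0.01012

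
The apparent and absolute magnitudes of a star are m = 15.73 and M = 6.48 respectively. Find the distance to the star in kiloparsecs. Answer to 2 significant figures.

d ≈ 0.71 kpc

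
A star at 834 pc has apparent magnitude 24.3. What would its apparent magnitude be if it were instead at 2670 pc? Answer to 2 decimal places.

m ≈ 26.83

Flux ∝ 1/d², so Δm = 5 log₁₀(d₂/d₁) = 5 log₁₀(2670/834) = 2.527
m₂ = m₁ + Δm = 24.3 + (2.527) = 26.827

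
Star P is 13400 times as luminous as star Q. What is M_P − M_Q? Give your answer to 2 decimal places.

Pogson: ΔM = −2.5 log₁₀(ratio) = −2.5 log₁₀(13400) = −2.5 × 4.1271 = -10.318
Star P is brighter, so it has the smaller magnitude: the difference is negative.

M_P − M_Q ≈ -10.32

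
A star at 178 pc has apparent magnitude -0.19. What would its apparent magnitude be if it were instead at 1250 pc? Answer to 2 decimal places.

m ≈ 4.04

Flux ∝ 1/d², so Δm = 5 log₁₀(d₂/d₁) = 5 log₁₀(1250/178) = 4.232
m₂ = m₁ + Δm = -0.19 + (4.232) = 4.042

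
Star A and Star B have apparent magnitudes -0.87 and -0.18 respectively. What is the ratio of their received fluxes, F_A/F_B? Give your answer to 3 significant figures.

Magnitude difference = -0.69
Flux ratio = 10^(−0.4 Δm) = 10^(−0.4 × -0.69) = 10^0.276 = 1.888

F_A/F_B ≈ 1.89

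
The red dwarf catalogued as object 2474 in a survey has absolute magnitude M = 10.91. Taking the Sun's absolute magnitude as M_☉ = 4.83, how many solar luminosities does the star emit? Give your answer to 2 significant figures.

L/L_☉ ≈ 3.7×10^-3

M − M_☉ = 10.91 − 4.83 = 6.080
L/L_☉ = 10^(−0.4 (M − M_☉)) = 10^-2.432 = 3.698×10^-3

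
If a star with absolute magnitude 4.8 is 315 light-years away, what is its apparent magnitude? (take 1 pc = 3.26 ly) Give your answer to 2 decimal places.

m ≈ 9.73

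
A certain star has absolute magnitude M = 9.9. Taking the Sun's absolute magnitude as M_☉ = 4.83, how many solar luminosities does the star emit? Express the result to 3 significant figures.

L/L_☉ ≈ 9.38×10^-3

M − M_☉ = 9.9 − 4.83 = 5.070
L/L_☉ = 10^(−0.4 (M − M_☉)) = 10^-2.028 = 9.376×10^-3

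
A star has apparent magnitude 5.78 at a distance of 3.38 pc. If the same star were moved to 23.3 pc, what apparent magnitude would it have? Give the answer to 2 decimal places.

Flux ∝ 1/d², so Δm = 5 log₁₀(d₂/d₁) = 5 log₁₀(23.3/3.38) = 4.192
m₂ = m₁ + Δm = 5.78 + (4.192) = 9.972

m ≈ 9.97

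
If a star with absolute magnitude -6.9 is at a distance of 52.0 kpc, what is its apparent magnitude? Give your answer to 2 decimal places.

m ≈ 11.68

d = 52.0 kpc = 52000 pc
m = M + 5 log₁₀ d − 5 = -6.9 + 5·4.7160 − 5 = 11.680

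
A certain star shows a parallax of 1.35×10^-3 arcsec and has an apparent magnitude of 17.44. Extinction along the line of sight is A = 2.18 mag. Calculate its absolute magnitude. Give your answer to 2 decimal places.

d = 1/p = 1/1.35×10^-3″ = 740.7 pc
5 log₁₀(d/10 pc) = 5 log₁₀(740.7) − 5 = 9.348
M = m − 5 log₁₀(d/10) − A = 17.44 − 9.348 − 2.18 = 5.912

M ≈ 5.91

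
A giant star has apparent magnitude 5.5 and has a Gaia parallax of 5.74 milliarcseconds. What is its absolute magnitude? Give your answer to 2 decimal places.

M ≈ -0.71

p = 5.74 mas = 5.74×10^-3″ → d = 1/p = 174.2 pc
5 log₁₀(d/10 pc) = 5 log₁₀(174.2) − 5 = 6.205
M = m − 5 log₁₀(d/10) = 5.5 − 6.205 = -0.705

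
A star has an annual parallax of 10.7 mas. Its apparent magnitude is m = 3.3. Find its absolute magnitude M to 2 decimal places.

M ≈ -1.55

p = 10.7 mas = 0.0107″ → d = 1/p = 93.46 pc
5 log₁₀(d/10 pc) = 5 log₁₀(93.46) − 5 = 4.853
M = m − 5 log₁₀(d/10) = 3.3 − 4.853 = -1.553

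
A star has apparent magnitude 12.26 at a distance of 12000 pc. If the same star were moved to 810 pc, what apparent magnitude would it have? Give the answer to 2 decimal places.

m ≈ 6.41

Flux ∝ 1/d², so Δm = 5 log₁₀(d₂/d₁) = 5 log₁₀(810/12000) = -5.853
m₂ = m₁ + Δm = 12.26 + (-5.853) = 6.407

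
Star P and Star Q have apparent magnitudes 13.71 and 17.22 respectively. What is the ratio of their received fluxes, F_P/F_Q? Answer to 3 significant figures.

Δm = 13.71 − (17.22) = -3.51
Flux ratio = 10^(−0.4 Δm) = 10^(−0.4 × -3.51) = 10^1.404 = 25.35

F_P/F_Q ≈ 25.4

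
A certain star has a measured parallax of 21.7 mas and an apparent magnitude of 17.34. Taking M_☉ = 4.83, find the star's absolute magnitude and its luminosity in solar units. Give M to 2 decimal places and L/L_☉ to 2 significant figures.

d = 1/p = 1000/21.7 mas = 46.08 pc
M = m − 5 log₁₀ d + 5 = 17.34 − 5·1.6635 + 5 = 14.022
M − M_☉ = 14.022 − 4.83 = 9.192
L/L_☉ = 10^(−0.4 × 9.192) = 2.104×10^-4

M ≈ 14.02; L/L_☉ ≈ 2.1×10^-4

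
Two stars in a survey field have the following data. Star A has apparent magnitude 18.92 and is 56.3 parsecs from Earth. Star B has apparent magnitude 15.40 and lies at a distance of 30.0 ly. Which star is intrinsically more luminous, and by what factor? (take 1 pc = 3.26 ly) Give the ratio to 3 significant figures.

Star A: M = m − 5 log₁₀ d + 5 = 18.92 − 5·1.7505 + 5 = 15.167
Star B: d = 30.0 ly / 3.26 = 9.202 pc
Star B: M = m − 5 log₁₀ d + 5 = 15.40 − 5·0.9639 + 5 = 15.580
ΔM = M_A − M_B = 15.167 − (15.580) = -0.413; smaller M is more luminous → Star A.
L ratio = 10^(0.4 |ΔM|) = 10^0.165 = 1.463

Star A is more luminous, by a factor of 1.46.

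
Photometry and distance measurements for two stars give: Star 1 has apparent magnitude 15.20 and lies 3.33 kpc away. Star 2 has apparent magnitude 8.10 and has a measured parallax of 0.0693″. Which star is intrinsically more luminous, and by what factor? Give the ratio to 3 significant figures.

Star 1: d = 3.33 kpc = 3330 pc
Star 1: M = m − 5 log₁₀ d + 5 = 15.20 − 5·3.5224 + 5 = 2.588
Star 2: d = 1/p = 1/0.0693″ = 14.43 pc
Star 2: M = m − 5 log₁₀ d + 5 = 8.10 − 5·1.1593 + 5 = 7.304
ΔM = M_1 − M_2 = 2.588 − (7.304) = -4.716; smaller M is more luminous → Star 1.
L ratio = 10^(0.4 |ΔM|) = 10^1.886 = 76.98

Star 1 is more luminous, by a factor of 77.0.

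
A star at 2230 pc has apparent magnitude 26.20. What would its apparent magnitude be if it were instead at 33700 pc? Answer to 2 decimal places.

m ≈ 32.10

Flux ∝ 1/d², so Δm = 5 log₁₀(d₂/d₁) = 5 log₁₀(33700/2230) = 5.897
m₂ = m₁ + Δm = 26.20 + (5.897) = 32.097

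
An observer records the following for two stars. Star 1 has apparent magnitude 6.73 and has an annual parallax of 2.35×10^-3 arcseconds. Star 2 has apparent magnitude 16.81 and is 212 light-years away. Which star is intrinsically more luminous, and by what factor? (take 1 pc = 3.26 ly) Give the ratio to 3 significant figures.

Star 1: d = 1/p = 1/2.35×10^-3″ = 425.5 pc
Star 1: M = m − 5 log₁₀ d + 5 = 6.73 − 5·2.6289 + 5 = -1.415
Star 2: d = 212 ly / 3.26 = 65.03 pc
Star 2: M = m − 5 log₁₀ d + 5 = 16.81 − 5·1.8131 + 5 = 12.744
ΔM = M_1 − M_2 = -1.415 − (12.744) = -14.159; smaller M is more luminous → Star 1.
L ratio = 10^(0.4 |ΔM|) = 10^5.664 = 460900

Star 1 is more luminous, by a factor of 461000.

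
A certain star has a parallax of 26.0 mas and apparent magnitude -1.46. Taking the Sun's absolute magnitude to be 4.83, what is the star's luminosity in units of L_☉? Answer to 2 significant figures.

L/L_☉ ≈ 4900

d = 1/p = 1000/26.0 mas = 38.46 pc
M = m − 5 log₁₀ d + 5 = -1.46 − 5·1.5850 + 5 = -4.385
M − M_☉ = -4.385 − 4.83 = -9.215
L/L_☉ = 10^(−0.4 × -9.215) = 4853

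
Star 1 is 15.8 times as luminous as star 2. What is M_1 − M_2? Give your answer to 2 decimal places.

M_1 − M_2 ≈ -3.00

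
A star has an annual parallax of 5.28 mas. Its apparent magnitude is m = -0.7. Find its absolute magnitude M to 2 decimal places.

M ≈ -7.09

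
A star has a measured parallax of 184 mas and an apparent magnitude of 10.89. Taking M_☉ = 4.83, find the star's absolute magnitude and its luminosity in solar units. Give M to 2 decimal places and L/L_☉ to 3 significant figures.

M ≈ 12.21; L/L_☉ ≈ 1.11×10^-3

d = 1/p = 1000/184 mas = 5.435 pc
M = m − 5 log₁₀ d + 5 = 10.89 − 5·0.7352 + 5 = 12.214
M − M_☉ = 12.214 − 4.83 = 7.384
L/L_☉ = 10^(−0.4 × 7.384) = 1.113×10^-3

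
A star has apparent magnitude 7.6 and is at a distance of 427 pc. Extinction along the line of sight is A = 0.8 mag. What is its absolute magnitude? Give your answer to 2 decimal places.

5 log₁₀(d/10 pc) = 5 log₁₀(427.0) − 5 = 8.152
M = m − 5 log₁₀(d/10) − A = 7.6 − 8.152 − 0.8 = -1.352

M ≈ -1.35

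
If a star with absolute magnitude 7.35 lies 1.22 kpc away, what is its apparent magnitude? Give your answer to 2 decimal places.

d = 1.22 kpc = 1220 pc
m = M + 5 log₁₀ d − 5 = 7.35 + 5·3.0864 − 5 = 17.782

m ≈ 17.78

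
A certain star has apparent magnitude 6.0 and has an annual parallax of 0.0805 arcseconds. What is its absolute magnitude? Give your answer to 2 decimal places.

M ≈ 5.53

d = 1/p = 1/0.0805″ = 12.42 pc
5 log₁₀(d/10 pc) = 5 log₁₀(12.42) − 5 = 0.471
M = m − 5 log₁₀(d/10) = 6.0 − 0.471 = 5.529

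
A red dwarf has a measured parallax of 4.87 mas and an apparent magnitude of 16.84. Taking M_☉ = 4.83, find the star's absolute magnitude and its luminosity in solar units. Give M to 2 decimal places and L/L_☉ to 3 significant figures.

d = 1/p = 1000/4.87 mas = 205.3 pc
M = m − 5 log₁₀ d + 5 = 16.84 − 5·2.3125 + 5 = 10.278
M − M_☉ = 10.278 − 4.83 = 5.448
L/L_☉ = 10^(−0.4 × 5.448) = 6.621×10^-3

M ≈ 10.28; L/L_☉ ≈ 6.62×10^-3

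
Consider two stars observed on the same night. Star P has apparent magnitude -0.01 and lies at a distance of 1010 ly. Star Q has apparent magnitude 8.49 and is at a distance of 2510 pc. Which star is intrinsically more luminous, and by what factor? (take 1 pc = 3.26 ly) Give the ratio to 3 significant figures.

Star P is more luminous, by a factor of 38.3.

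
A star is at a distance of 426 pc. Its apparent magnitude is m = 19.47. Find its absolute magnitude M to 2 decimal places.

M ≈ 11.32

5 log₁₀(d/10 pc) = 5 log₁₀(426.0) − 5 = 8.147
M = m − 5 log₁₀(d/10) = 19.47 − 8.147 = 11.323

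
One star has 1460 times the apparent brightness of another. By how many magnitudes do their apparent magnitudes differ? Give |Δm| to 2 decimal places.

|Δm| ≈ 7.91

Pogson: Δm = −2.5 log₁₀(ratio) = −2.5 log₁₀(1460) = −2.5 × 3.1644 = -7.911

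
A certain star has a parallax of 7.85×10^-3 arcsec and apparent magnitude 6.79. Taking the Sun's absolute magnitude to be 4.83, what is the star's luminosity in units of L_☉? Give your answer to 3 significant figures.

d = 1/p = 1/7.85×10^-3″ = 127.4 pc
M = m − 5 log₁₀ d + 5 = 6.79 − 5·2.1051 + 5 = 1.264
M − M_☉ = 1.264 − 4.83 = -3.566
L/L_☉ = 10^(−0.4 × -3.566) = 26.68

L/L_☉ ≈ 26.7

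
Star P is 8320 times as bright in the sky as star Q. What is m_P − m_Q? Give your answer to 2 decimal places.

Pogson: Δm = −2.5 log₁₀(ratio) = −2.5 log₁₀(8320) = −2.5 × 3.9201 = -9.800
Star P is brighter, so it has the smaller magnitude: the difference is negative.

m_P − m_Q ≈ -9.80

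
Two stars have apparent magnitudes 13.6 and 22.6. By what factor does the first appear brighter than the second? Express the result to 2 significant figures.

Magnitude difference = -9.0
Flux ratio = 10^(−0.4 Δm) = 10^(−0.4 × -9.0) = 10^3.600 = 3981

4000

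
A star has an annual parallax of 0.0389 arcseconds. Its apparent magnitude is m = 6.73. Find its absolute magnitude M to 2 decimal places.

M ≈ 4.68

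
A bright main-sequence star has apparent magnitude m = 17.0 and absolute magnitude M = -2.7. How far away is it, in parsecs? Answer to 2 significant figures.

d ≈ 87000 pc

μ = m − M = 19.700
m − M = 5 log₁₀ d − 5
log₁₀ d = (m − M)/5 + 1 = 4.9400
d = 10^4.9400 = 87100 pc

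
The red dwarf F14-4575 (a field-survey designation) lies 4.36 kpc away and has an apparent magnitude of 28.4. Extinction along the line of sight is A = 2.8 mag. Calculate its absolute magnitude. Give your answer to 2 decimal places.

d = 4.36 kpc = 4360 pc
5 log₁₀(d/10 pc) = 5 log₁₀(4360) − 5 = 13.197
M = m − 5 log₁₀(d/10) − A = 28.4 − 13.197 − 2.8 = 12.403

M ≈ 12.40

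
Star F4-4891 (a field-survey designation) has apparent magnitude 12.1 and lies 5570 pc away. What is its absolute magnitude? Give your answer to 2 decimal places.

M ≈ -1.63

5 log₁₀(d/10 pc) = 5 log₁₀(5570) − 5 = 13.729
M = m − 5 log₁₀(d/10) = 12.1 − 13.729 = -1.629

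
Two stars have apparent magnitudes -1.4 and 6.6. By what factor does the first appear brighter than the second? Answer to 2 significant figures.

1600

Δm = -1.4 − (6.6) = -8.0
Flux ratio = 10^(−0.4 Δm) = 10^(−0.4 × -8.0) = 10^3.200 = 1585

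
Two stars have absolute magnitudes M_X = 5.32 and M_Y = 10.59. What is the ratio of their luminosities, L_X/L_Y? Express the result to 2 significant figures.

ΔM = M_X − M_Y = -5.27
L_X/L_Y = 10^(−0.4 ΔM) = 10^2.108 = 128.2

L_X/L_Y ≈ 130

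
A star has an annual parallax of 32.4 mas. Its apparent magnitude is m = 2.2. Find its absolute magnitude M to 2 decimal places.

p = 32.4 mas = 0.0324″ → d = 1/p = 30.86 pc
5 log₁₀(d/10 pc) = 5 log₁₀(30.86) − 5 = 2.447
M = m − 5 log₁₀(d/10) = 2.2 − 2.447 = -0.247

M ≈ -0.25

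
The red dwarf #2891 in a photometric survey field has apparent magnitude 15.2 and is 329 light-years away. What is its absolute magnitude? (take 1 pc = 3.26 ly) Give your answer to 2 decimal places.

M ≈ 10.18

d = 329 ly / 3.26 = 100.9 pc
5 log₁₀(d/10 pc) = 5 log₁₀(100.9) − 5 = 5.020
M = m − 5 log₁₀(d/10) = 15.2 − 5.020 = 10.180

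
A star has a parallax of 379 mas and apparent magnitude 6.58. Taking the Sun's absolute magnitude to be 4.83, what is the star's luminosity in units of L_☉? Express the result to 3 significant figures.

L/L_☉ ≈ 0.0139

d = 1/p = 1000/379 mas = 2.639 pc
M = m − 5 log₁₀ d + 5 = 6.58 − 5·0.4214 + 5 = 9.473
M − M_☉ = 9.473 − 4.83 = 4.643
L/L_☉ = 10^(−0.4 × 4.643) = 0.01389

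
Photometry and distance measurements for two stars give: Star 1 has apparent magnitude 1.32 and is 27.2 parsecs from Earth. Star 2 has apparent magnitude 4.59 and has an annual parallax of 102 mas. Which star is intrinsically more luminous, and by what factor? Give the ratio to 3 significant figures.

Star 1: M = m − 5 log₁₀ d + 5 = 1.32 − 5·1.4346 + 5 = -0.853
Star 2: p = 102 mas = 0.102″ → d = 1/p = 9.804 pc
Star 2: M = m − 5 log₁₀ d + 5 = 4.59 − 5·0.9914 + 5 = 4.633
ΔM = M_1 − M_2 = -0.853 − (4.633) = -5.486; smaller M is more luminous → Star 1.
L ratio = 10^(0.4 |ΔM|) = 10^2.194 = 156.4

Star 1 is more luminous, by a factor of 156.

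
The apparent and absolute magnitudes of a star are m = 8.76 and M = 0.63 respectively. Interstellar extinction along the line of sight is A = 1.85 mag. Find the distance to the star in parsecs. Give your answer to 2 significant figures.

d ≈ 180 pc

m − M = 5 log₁₀(d/10 pc) + A  ⇒  8.76 − (0.63) − 1.85 = 5 log₁₀(d/10)
6.280 = 5 log₁₀(d/10)
log₁₀ d = (m − M − A)/5 + 1 = 2.2560
d = 10^2.2560 = 180.3 pc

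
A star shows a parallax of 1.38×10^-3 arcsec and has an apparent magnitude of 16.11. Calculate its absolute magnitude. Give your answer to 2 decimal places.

d = 1/p = 1/1.38×10^-3″ = 724.6 pc
5 log₁₀(d/10 pc) = 5 log₁₀(724.6) − 5 = 9.301
M = m − 5 log₁₀(d/10) = 16.11 − 9.301 = 6.809

M ≈ 6.81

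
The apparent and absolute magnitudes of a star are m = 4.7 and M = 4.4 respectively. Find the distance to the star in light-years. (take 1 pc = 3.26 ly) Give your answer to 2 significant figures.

μ = m − M = 0.300
m − M = 5 log₁₀ d − 5
log₁₀ d = (m − M)/5 + 1 = 1.0600
d = 10^1.0600 = 11.48 pc
= 37.43 ly

d ≈ 37 ly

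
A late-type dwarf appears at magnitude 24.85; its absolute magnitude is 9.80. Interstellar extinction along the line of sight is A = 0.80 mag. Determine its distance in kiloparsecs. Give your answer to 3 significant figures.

m − M = 5 log₁₀(d/10 pc) + A  ⇒  24.85 − (9.80) − 0.80 = 5 log₁₀(d/10)
14.250 = 5 log₁₀(d/10)
log₁₀ d = (m − M − A)/5 + 1 = 3.8500
d = 10^3.8500 = 7079 pc
= 7.079 kpc

d ≈ 7.08 kpc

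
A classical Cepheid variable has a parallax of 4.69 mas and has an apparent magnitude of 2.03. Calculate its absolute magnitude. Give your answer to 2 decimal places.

M ≈ -4.61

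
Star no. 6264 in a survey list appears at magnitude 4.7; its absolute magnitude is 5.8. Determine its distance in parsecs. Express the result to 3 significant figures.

Distance modulus: m − M = 4.7 − (5.8) = -1.100
m − M = 5 log₁₀ d − 5
log₁₀ d = (m − M)/5 + 1 = 0.7800
d = 10^0.7800 = 6.026 pc

d ≈ 6.03 pc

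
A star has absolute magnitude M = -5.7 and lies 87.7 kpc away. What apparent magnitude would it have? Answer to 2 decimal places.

d = 87.7 kpc = 87700 pc
m = M + 5 log₁₀ d − 5 = -5.7 + 5·4.9430 − 5 = 14.015

m ≈ 14.01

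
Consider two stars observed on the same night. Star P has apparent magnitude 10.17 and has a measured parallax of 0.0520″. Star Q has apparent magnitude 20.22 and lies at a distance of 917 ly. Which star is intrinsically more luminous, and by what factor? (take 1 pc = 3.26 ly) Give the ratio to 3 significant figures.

Star P is more luminous, by a factor of 48.9.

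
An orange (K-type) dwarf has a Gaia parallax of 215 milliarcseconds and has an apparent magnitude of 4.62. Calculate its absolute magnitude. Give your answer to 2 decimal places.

M ≈ 6.28

p = 215 mas = 0.215″ → d = 1/p = 4.651 pc
5 log₁₀(d/10 pc) = 5 log₁₀(4.651) − 5 = -1.662
M = m − 5 log₁₀(d/10) = 4.62 + 1.662 = 6.282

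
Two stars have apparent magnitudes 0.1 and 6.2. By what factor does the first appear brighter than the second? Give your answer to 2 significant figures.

280

Δm = 0.1 − (6.2) = -6.1
Flux ratio = 10^(−0.4 Δm) = 10^(−0.4 × -6.1) = 10^2.440 = 275.4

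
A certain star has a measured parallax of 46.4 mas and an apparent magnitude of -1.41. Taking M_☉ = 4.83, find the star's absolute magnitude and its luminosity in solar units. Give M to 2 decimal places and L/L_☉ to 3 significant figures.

M ≈ -3.08; L/L_☉ ≈ 1460

d = 1/p = 1000/46.4 mas = 21.55 pc
M = m − 5 log₁₀ d + 5 = -1.41 − 5·1.3335 + 5 = -3.077
M − M_☉ = -3.077 − 4.83 = -7.907
L/L_☉ = 10^(−0.4 × -7.907) = 1455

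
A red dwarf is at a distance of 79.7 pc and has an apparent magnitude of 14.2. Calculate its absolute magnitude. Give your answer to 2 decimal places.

M ≈ 9.69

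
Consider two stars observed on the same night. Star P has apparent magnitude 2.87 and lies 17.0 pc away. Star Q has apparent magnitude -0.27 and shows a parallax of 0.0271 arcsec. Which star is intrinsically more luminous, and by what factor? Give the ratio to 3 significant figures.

Star P: M = m − 5 log₁₀ d + 5 = 2.87 − 5·1.2304 + 5 = 1.718
Star Q: d = 1/p = 1/0.0271″ = 36.90 pc
Star Q: M = m − 5 log₁₀ d + 5 = -0.27 − 5·1.5670 + 5 = -3.105
ΔM = M_P − M_Q = 1.718 − (-3.105) = 4.823; smaller M is more luminous → Star Q.
L ratio = 10^(0.4 |ΔM|) = 10^1.929 = 84.95

Star Q is more luminous, by a factor of 85.0.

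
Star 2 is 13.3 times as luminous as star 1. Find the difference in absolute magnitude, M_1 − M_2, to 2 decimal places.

M_1 − M_2 ≈ 2.81

Pogson: ΔM = −2.5 log₁₀(ratio) = −2.5 log₁₀(13.3) = −2.5 × 1.1239 = -2.810
Star 2 is brighter so has the smaller magnitude: M_1 − M_2 is positive.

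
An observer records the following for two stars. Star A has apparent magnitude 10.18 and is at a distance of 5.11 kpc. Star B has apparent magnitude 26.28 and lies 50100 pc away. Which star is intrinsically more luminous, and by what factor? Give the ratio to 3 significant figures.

Star A is more luminous, by a factor of 28700.

Star A: d = 5.11 kpc = 5110 pc
Star A: M = m − 5 log₁₀ d + 5 = 10.18 − 5·3.7084 + 5 = -3.362
Star B: M = m − 5 log₁₀ d + 5 = 26.28 − 5·4.6998 + 5 = 7.781
ΔM = M_A − M_B = -3.362 − (7.781) = -11.143; smaller M is more luminous → Star A.
L ratio = 10^(0.4 |ΔM|) = 10^4.457 = 28650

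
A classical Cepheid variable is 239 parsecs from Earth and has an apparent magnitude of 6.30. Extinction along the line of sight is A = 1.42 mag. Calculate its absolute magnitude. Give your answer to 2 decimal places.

M ≈ -2.01

5 log₁₀(d/10 pc) = 5 log₁₀(239.0) − 5 = 6.892
M = m − 5 log₁₀(d/10) − A = 6.30 − 6.892 − 1.42 = -2.012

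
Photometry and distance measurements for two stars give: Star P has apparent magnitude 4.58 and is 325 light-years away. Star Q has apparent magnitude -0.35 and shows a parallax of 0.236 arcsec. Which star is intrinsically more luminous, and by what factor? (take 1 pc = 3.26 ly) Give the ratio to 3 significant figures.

Star P is more luminous, by a factor of 5.90.

Star P: d = 325 ly / 3.26 = 99.69 pc
Star P: M = m − 5 log₁₀ d + 5 = 4.58 − 5·1.9987 + 5 = -0.413
Star Q: d = 1/p = 1/0.236″ = 4.237 pc
Star Q: M = m − 5 log₁₀ d + 5 = -0.35 − 5·0.6271 + 5 = 1.515
ΔM = M_P − M_Q = -0.413 − (1.515) = -1.928; smaller M is more luminous → Star P.
L ratio = 10^(0.4 |ΔM|) = 10^0.771 = 5.904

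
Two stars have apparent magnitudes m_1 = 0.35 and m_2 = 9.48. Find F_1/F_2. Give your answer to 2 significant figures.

F_1/F_2 ≈ 4500

Δm = 0.35 − (9.48) = -9.13
Flux ratio = 10^(−0.4 Δm) = 10^(−0.4 × -9.13) = 10^3.652 = 4487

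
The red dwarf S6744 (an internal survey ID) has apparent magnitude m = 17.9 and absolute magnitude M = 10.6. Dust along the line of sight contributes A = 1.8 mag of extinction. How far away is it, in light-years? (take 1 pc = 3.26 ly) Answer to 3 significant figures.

m − M = 5 log₁₀(d/10 pc) + A  ⇒  17.9 − (10.6) − 1.8 = 5 log₁₀(d/10)
5.500 = 5 log₁₀(d/10)
log₁₀ d = (m − M − A)/5 + 1 = 2.1000
d = 10^2.1000 = 125.9 pc
= 410.4 ly

d ≈ 410 ly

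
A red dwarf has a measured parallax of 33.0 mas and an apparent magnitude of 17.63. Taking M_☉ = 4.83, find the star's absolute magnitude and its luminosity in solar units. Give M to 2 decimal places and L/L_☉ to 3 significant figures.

M ≈ 15.22; L/L_☉ ≈ 6.97×10^-5

d = 1/p = 1000/33.0 mas = 30.30 pc
M = m − 5 log₁₀ d + 5 = 17.63 − 5·1.4815 + 5 = 15.223
M − M_☉ = 15.223 − 4.83 = 10.393
L/L_☉ = 10^(−0.4 × 10.393) = 6.966×10^-5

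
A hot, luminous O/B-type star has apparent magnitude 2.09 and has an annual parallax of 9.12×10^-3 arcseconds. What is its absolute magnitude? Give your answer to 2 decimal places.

d = 1/p = 1/9.12×10^-3″ = 109.6 pc
5 log₁₀(d/10 pc) = 5 log₁₀(109.6) − 5 = 5.200
M = m − 5 log₁₀(d/10) = 2.09 − 5.200 = -3.110

M ≈ -3.11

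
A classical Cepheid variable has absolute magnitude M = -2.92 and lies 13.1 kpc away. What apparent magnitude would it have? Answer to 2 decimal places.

m ≈ 12.67

d = 13.1 kpc = 13100 pc
m = M + 5 log₁₀ d − 5 = -2.92 + 5·4.1173 − 5 = 12.666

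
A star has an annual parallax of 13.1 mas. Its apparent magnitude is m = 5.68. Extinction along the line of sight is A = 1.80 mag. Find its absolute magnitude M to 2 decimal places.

M ≈ -0.53

p = 13.1 mas = 0.0131″ → d = 1/p = 76.34 pc
5 log₁₀(d/10 pc) = 5 log₁₀(76.34) − 5 = 4.414
M = m − 5 log₁₀(d/10) − A = 5.68 − 4.414 − 1.80 = -0.534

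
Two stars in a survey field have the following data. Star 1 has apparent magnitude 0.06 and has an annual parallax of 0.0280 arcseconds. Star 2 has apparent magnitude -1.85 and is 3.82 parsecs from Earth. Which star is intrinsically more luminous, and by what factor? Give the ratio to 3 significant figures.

Star 1 is more luminous, by a factor of 15.1.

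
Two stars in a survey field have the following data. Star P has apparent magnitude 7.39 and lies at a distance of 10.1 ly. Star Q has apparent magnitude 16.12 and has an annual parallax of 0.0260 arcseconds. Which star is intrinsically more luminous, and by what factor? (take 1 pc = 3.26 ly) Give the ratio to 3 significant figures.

Star P: d = 10.1 ly / 3.26 = 3.098 pc
Star P: M = m − 5 log₁₀ d + 5 = 7.39 − 5·0.4911 + 5 = 9.934
Star Q: d = 1/p = 1/0.0260″ = 38.46 pc
Star Q: M = m − 5 log₁₀ d + 5 = 16.12 − 5·1.5850 + 5 = 13.195
ΔM = M_P − M_Q = 9.934 − (13.195) = -3.260; smaller M is more luminous → Star P.
L ratio = 10^(0.4 |ΔM|) = 10^1.304 = 20.14

Star P is more luminous, by a factor of 20.1.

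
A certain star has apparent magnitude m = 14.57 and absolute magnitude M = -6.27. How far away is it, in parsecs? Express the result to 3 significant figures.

d ≈ 147000 pc

Distance modulus: m − M = 14.57 − (-6.27) = 20.840
m − M = 5 log₁₀ d − 5
log₁₀ d = (m − M)/5 + 1 = 5.1680
d = 10^5.1680 = 147200 pc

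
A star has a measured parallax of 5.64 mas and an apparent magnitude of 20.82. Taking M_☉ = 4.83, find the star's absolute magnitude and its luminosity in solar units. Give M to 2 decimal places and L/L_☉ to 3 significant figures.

d = 1/p = 1000/5.64 mas = 177.3 pc
M = m − 5 log₁₀ d + 5 = 20.82 − 5·2.2487 + 5 = 14.576
M − M_☉ = 14.576 − 4.83 = 9.746
L/L_☉ = 10^(−0.4 × 9.746) = 1.263×10^-4

M ≈ 14.58; L/L_☉ ≈ 1.26×10^-4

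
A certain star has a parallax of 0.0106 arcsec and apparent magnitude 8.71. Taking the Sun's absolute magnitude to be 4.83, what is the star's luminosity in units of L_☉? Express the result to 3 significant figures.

L/L_☉ ≈ 2.50

d = 1/p = 1/0.0106″ = 94.34 pc
M = m − 5 log₁₀ d + 5 = 8.71 − 5·1.9747 + 5 = 3.837
M − M_☉ = 3.837 − 4.83 = -0.993
L/L_☉ = 10^(−0.4 × -0.993) = 2.497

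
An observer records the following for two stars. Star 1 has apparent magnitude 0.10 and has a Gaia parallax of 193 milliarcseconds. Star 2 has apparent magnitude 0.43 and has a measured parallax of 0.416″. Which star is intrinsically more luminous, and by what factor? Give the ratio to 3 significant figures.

Star 1: p = 193 mas = 0.193″ → d = 1/p = 5.181 pc
Star 1: M = m − 5 log₁₀ d + 5 = 0.10 − 5·0.7144 + 5 = 1.528
Star 2: d = 1/p = 1/0.416″ = 2.404 pc
Star 2: M = m − 5 log₁₀ d + 5 = 0.43 − 5·0.3809 + 5 = 3.525
ΔM = M_1 − M_2 = 1.528 − (3.525) = -1.998; smaller M is more luminous → Star 1.
L ratio = 10^(0.4 |ΔM|) = 10^0.799 = 6.296

Star 1 is more luminous, by a factor of 6.30.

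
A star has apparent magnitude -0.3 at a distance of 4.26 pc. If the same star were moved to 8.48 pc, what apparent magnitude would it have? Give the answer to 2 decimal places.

m ≈ 1.19

Flux ∝ 1/d², so Δm = 5 log₁₀(d₂/d₁) = 5 log₁₀(8.48/4.26) = 1.495
m₂ = m₁ + Δm = -0.3 + (1.495) = 1.195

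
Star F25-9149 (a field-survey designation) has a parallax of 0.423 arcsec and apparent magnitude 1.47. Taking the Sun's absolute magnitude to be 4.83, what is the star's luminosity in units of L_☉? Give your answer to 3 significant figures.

d = 1/p = 1/0.423″ = 2.364 pc
M = m − 5 log₁₀ d + 5 = 1.47 − 5·0.3737 + 5 = 4.602
M − M_☉ = 4.602 − 4.83 = -0.228
L/L_☉ = 10^(−0.4 × -0.228) = 1.234

L/L_☉ ≈ 1.23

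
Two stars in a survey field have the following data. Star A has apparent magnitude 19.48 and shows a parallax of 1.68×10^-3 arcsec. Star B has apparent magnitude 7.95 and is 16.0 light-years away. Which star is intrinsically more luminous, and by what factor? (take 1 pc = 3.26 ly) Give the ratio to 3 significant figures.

Star B is more luminous, by a factor of 2.78.

Star A: d = 1/p = 1/1.68×10^-3″ = 595.2 pc
Star A: M = m − 5 log₁₀ d + 5 = 19.48 − 5·2.7747 + 5 = 10.607
Star B: d = 16.0 ly / 3.26 = 4.908 pc
Star B: M = m − 5 log₁₀ d + 5 = 7.95 − 5·0.6909 + 5 = 9.495
ΔM = M_A − M_B = 10.607 − (9.495) = 1.111; smaller M is more luminous → Star B.
L ratio = 10^(0.4 |ΔM|) = 10^0.444 = 2.782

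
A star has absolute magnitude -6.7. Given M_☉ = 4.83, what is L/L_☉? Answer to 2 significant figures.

M − M_☉ = -6.7 − 4.83 = -11.530
L/L_☉ = 10^(−0.4 (M − M_☉)) = 10^4.612 = 40930

L/L_☉ ≈ 41000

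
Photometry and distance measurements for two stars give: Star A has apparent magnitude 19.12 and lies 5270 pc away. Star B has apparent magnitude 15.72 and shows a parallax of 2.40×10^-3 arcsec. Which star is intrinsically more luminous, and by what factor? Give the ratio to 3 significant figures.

Star A: M = m − 5 log₁₀ d + 5 = 19.12 − 5·3.7218 + 5 = 5.511
Star B: d = 1/p = 1/2.40×10^-3″ = 416.7 pc
Star B: M = m − 5 log₁₀ d + 5 = 15.72 − 5·2.6198 + 5 = 7.621
ΔM = M_A − M_B = 5.511 − (7.621) = -2.110; smaller M is more luminous → Star A.
L ratio = 10^(0.4 |ΔM|) = 10^0.844 = 6.983

Star A is more luminous, by a factor of 6.98.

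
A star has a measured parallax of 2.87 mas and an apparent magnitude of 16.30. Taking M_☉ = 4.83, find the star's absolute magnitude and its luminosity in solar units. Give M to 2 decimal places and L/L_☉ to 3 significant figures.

M ≈ 8.59; L/L_☉ ≈ 0.0313

d = 1/p = 1000/2.87 mas = 348.4 pc
M = m − 5 log₁₀ d + 5 = 16.30 − 5·2.5421 + 5 = 8.589
M − M_☉ = 8.589 − 4.83 = 3.759
L/L_☉ = 10^(−0.4 × 3.759) = 0.03135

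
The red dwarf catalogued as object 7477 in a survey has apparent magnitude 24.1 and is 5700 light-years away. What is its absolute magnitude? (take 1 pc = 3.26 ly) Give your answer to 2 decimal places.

d = 5700 ly / 3.26 = 1748 pc
5 log₁₀(d/10 pc) = 5 log₁₀(1748) − 5 = 11.213
M = m − 5 log₁₀(d/10) = 24.1 − 11.213 = 12.887

M ≈ 12.89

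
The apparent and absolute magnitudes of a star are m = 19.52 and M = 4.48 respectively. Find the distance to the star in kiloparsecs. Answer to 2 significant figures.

d ≈ 10 kpc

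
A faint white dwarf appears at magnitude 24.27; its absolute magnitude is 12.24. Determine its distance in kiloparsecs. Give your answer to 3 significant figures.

d ≈ 2.55 kpc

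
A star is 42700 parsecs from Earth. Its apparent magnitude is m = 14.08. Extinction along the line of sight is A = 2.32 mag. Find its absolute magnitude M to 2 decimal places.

5 log₁₀(d/10 pc) = 5 log₁₀(42700) − 5 = 18.152
M = m − 5 log₁₀(d/10) − A = 14.08 − 18.152 − 2.32 = -6.392

M ≈ -6.39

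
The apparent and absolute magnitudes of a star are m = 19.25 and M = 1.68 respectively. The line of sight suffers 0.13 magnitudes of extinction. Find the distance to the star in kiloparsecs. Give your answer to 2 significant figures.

m − M = 5 log₁₀(d/10 pc) + A  ⇒  19.25 − (1.68) − 0.13 = 5 log₁₀(d/10)
17.440 = 5 log₁₀(d/10)
log₁₀ d = (m − M − A)/5 + 1 = 4.4880
d = 10^4.4880 = 30760 pc
= 30.76 kpc

d ≈ 31 kpc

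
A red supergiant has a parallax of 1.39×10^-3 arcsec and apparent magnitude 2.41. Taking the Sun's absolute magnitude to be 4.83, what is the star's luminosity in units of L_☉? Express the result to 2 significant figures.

d = 1/p = 1/1.39×10^-3″ = 719.4 pc
M = m − 5 log₁₀ d + 5 = 2.41 − 5·2.8570 + 5 = -6.875
M − M_☉ = -6.875 − 4.83 = -11.705
L/L_☉ = 10^(−0.4 × -11.705) = 48080

L/L_☉ ≈ 48000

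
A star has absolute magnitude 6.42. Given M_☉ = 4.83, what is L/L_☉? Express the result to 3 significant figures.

L/L_☉ ≈ 0.231

M − M_☉ = 6.42 − 4.83 = 1.590
L/L_☉ = 10^(−0.4 (M − M_☉)) = 10^-0.636 = 0.2312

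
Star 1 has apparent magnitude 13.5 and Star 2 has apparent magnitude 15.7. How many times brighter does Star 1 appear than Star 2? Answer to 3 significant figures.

Δm = 13.5 − (15.7) = -2.2
Flux ratio = 10^(−0.4 Δm) = 10^(−0.4 × -2.2) = 10^0.880 = 7.586

7.59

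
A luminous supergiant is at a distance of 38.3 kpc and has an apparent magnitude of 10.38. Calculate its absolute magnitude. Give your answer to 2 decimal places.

M ≈ -7.54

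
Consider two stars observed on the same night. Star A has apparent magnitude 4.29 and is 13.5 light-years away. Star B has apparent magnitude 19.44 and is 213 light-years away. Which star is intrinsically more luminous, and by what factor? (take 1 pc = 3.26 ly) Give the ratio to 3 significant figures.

Star A is more luminous, by a factor of 4610.

Star A: d = 13.5 ly / 3.26 = 4.141 pc
Star A: M = m − 5 log₁₀ d + 5 = 4.29 − 5·0.6171 + 5 = 6.204
Star B: d = 213 ly / 3.26 = 65.34 pc
Star B: M = m − 5 log₁₀ d + 5 = 19.44 − 5·1.8152 + 5 = 15.364
ΔM = M_A − M_B = 6.204 − (15.364) = -9.160; smaller M is more luminous → Star A.
L ratio = 10^(0.4 |ΔM|) = 10^3.664 = 4612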